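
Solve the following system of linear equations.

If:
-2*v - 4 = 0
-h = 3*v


Then:
h = 6
v = -2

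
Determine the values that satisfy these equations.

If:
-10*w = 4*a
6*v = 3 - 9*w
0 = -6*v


Then:
a = -5/6
v = 0
w = 1/3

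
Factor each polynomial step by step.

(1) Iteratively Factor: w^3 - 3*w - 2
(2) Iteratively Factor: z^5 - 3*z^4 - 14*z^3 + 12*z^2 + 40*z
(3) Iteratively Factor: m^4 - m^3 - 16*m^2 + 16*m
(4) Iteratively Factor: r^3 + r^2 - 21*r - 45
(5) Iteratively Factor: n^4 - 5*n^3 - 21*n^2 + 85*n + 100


(1) = (w - 2)*(w^2 + 2*w + 1) = (w - 2)*(w + 1)*(w + 1)
(2) = (z - 5)*(z^4 + 2*z^3 - 4*z^2 - 8*z) = (z - 5)*(z + 2)*(z^3 - 4*z) = z*(z - 5)*(z + 2)*(z^2 - 4) = z*(z - 5)*(z + 2)^2*(z - 2)
(3) = (m + 4)*(m^3 - 5*m^2 + 4*m) = m*(m + 4)*(m^2 - 5*m + 4) = m*(m - 1)*(m + 4)*(m - 4)
(4) = (r - 5)*(r^2 + 6*r + 9) = (r - 5)*(r + 3)*(r + 3)
(5) = (n + 1)*(n^3 - 6*n^2 - 15*n + 100) = (n - 5)*(n + 1)*(n^2 - n - 20) = (n - 5)^2*(n + 1)*(n + 4)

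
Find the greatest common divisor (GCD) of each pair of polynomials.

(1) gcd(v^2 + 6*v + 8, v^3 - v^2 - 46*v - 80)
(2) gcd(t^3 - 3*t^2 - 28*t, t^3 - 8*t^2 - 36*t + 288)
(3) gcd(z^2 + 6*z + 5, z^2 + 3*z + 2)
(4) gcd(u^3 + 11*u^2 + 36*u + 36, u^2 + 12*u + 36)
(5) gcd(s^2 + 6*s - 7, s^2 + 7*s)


(1) = gcd((v + 2)*(v + 4), (v - 8)*(v + 2)*(v + 5)) = v + 2
(2) = 1
(3) = gcd((z + 1)*(z + 5), (z + 1)*(z + 2)) = z + 1
(4) = u + 6
(5) = gcd((s - 1)*(s + 7), s*(s + 7)) = s + 7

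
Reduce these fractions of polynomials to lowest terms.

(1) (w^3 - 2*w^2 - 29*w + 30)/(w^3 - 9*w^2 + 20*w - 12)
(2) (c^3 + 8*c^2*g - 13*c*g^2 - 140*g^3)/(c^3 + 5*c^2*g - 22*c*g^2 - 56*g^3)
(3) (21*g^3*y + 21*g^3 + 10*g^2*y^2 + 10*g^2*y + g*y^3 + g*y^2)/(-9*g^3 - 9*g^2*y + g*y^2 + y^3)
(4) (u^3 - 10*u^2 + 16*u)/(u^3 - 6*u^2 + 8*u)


(1) = (w + 5)/(w - 2)
(2) = (c + 5*g)/(c + 2*g)
(3) = (7*g^2*y + 7*g^2 + g*y^2 + g*y)/(-3*g^2 - 2*g*y + y^2)
(4) = (u - 8)/(u - 4)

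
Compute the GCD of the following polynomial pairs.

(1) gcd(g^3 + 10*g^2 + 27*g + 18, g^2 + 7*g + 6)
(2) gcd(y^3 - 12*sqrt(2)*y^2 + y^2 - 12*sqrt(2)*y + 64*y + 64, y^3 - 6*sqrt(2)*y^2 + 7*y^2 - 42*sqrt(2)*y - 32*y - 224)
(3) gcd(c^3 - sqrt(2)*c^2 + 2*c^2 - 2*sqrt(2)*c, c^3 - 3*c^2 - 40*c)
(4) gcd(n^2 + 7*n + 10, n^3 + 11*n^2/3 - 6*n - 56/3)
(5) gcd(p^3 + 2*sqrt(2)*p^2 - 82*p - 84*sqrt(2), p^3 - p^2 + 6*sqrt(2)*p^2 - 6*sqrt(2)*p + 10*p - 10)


(1) = gcd((g + 1)*(g + 3)*(g + 6), (g + 1)*(g + 6)) = g^2 + 7*g + 6
(2) = gcd((y + 1)*(y - 8*sqrt(2))*(y - 4*sqrt(2)), (y + 7)*(y - 8*sqrt(2))*(y + 2*sqrt(2))) = y - 8*sqrt(2)
(3) = c
(4) = gcd((n + 2)*(n + 5), (n - 7/3)*(n + 2)*(n + 4)) = n + 2
(5) = gcd((p - 6*sqrt(2))*(p + sqrt(2))*(p + 7*sqrt(2)), (p - 1)*(p + sqrt(2))*(p + 5*sqrt(2))) = p + sqrt(2)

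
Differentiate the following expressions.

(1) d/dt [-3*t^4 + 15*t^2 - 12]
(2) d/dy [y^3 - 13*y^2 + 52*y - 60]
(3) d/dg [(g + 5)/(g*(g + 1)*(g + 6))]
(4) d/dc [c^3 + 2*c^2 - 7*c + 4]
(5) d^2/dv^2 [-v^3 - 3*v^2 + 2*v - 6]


(1) = -12*t^3 + 30*t
(2) = 3*y^2 - 26*y + 52
(3) = 2*(-g^3 - 11*g^2 - 35*g - 15)/(g^2*(g^4 + 14*g^3 + 61*g^2 + 84*g + 36))
(4) = 3*c^2 + 4*c - 7
(5) = -6*v - 6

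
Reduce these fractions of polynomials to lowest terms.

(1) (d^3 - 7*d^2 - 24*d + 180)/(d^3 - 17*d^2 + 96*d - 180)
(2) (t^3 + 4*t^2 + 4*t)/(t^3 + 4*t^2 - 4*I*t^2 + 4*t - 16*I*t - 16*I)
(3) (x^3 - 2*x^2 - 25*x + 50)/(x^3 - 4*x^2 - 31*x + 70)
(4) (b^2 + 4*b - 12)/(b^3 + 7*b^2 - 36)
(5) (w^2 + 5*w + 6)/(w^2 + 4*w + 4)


(1) = (d + 5)/(d - 5)
(2) = t/(t - 4*I)
(3) = (x - 5)/(x - 7)
(4) = 1/(b + 3)
(5) = (w + 3)/(w + 2)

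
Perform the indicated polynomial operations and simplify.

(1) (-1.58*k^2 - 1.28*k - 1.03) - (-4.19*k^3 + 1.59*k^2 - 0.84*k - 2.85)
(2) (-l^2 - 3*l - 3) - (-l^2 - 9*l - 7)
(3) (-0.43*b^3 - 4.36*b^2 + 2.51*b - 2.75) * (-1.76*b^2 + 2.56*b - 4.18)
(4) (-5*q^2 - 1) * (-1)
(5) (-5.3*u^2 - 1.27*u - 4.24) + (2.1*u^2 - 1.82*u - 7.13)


(1) = 4.19*k^3 - 3.17*k^2 - 0.44*k + 1.82
(2) = 6*l + 4
(3) = 0.7568*b^5 + 6.5728*b^4 - 13.7818*b^3 + 29.4904*b^2 - 17.5318*b + 11.495
(4) = 5*q^2 + 1
(5) = -3.2*u^2 - 3.09*u - 11.37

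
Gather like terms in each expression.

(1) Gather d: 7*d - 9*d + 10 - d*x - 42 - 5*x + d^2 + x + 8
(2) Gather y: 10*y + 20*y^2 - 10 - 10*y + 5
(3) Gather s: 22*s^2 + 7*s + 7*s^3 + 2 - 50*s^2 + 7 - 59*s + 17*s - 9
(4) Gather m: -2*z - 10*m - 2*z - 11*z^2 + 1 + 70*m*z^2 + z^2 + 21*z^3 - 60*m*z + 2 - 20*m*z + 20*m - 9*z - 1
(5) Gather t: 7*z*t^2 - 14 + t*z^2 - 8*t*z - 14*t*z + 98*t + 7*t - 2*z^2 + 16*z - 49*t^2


(1) = d^2 + d*(-x - 2) - 4*x - 24
(2) = 20*y^2 - 5
(3) = 7*s^3 - 28*s^2 - 35*s
(4) = m*(70*z^2 - 80*z + 10) + 21*z^3 - 10*z^2 - 13*z + 2
(5) = t^2*(7*z - 49) + t*(z^2 - 22*z + 105) - 2*z^2 + 16*z - 14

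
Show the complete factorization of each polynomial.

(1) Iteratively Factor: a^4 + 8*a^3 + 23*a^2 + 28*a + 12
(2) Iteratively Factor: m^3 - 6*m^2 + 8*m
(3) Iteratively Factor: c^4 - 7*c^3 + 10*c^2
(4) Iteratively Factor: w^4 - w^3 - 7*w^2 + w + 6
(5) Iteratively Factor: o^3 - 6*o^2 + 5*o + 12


(1) = (a + 3)*(a^3 + 5*a^2 + 8*a + 4) = (a + 2)*(a + 3)*(a^2 + 3*a + 2) = (a + 2)^2*(a + 3)*(a + 1)
(2) = (m)*(m^2 - 6*m + 8) = m*(m - 4)*(m - 2)
(3) = (c - 5)*(c^3 - 2*c^2) = c*(c - 5)*(c^2 - 2*c) = c^2*(c - 5)*(c - 2)
(4) = (w + 1)*(w^3 - 2*w^2 - 5*w + 6) = (w - 3)*(w + 1)*(w^2 + w - 2) = (w - 3)*(w + 1)*(w + 2)*(w - 1)
(5) = (o + 1)*(o^2 - 7*o + 12) = (o - 4)*(o + 1)*(o - 3)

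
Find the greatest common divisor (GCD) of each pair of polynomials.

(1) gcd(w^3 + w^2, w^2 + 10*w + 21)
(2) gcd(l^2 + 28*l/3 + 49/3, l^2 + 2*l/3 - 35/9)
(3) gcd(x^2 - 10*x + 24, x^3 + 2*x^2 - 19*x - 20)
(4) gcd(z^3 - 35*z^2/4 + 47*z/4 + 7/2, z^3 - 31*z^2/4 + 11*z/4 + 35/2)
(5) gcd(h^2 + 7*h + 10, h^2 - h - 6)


(1) = gcd(w^2*(w + 1), (w + 3)*(w + 7)) = 1
(2) = l + 7/3
(3) = gcd((x - 6)*(x - 4), (x - 4)*(x + 1)*(x + 5)) = x - 4
(4) = z^2 - 9*z + 14
(5) = h + 2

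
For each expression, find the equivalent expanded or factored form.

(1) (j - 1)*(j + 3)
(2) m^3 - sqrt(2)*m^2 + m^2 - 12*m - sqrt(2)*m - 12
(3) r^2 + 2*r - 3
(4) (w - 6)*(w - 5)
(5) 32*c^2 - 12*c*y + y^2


(1) = j^2 + 2*j - 3
(2) = (m + 1)*(m - 3*sqrt(2))*(m + 2*sqrt(2))
(3) = (r - 1)*(r + 3)
(4) = w^2 - 11*w + 30
(5) = (-8*c + y)*(-4*c + y)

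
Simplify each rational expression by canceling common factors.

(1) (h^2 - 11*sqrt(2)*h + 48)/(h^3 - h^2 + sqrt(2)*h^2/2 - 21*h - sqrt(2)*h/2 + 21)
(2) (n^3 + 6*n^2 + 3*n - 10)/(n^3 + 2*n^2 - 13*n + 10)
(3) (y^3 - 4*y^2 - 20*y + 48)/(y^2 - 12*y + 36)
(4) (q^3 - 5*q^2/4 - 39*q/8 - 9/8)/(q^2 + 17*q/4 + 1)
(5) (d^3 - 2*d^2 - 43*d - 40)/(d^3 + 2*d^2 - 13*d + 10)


(1) = (2*h - 16*sqrt(2))/(2*h^2 + h*(-2 + 7*sqrt(2)) - 7*sqrt(2))
(2) = (n + 2)/(n - 2)
(3) = (y^2 + 2*y - 8)/(y - 6)
(4) = (2*q^2 - 3*q - 9)/(2*q + 8)
(5) = (d^2 - 7*d - 8)/(d^2 - 3*d + 2)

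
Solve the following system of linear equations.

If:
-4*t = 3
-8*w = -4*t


Then:
t = -3/4
w = -3/8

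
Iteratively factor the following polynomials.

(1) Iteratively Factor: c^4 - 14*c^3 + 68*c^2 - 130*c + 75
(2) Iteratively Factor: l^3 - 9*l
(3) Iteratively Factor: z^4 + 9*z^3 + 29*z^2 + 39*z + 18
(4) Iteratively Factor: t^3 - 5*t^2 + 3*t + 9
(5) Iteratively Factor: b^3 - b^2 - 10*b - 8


(1) = (c - 5)*(c^3 - 9*c^2 + 23*c - 15) = (c - 5)^2*(c^2 - 4*c + 3) = (c - 5)^2*(c - 3)*(c - 1)
(2) = (l - 3)*(l^2 + 3*l) = (l - 3)*(l + 3)*(l)
(3) = (z + 3)*(z^3 + 6*z^2 + 11*z + 6) = (z + 3)^2*(z^2 + 3*z + 2) = (z + 1)*(z + 3)^2*(z + 2)
(4) = (t - 3)*(t^2 - 2*t - 3) = (t - 3)*(t + 1)*(t - 3)
(5) = (b + 1)*(b^2 - 2*b - 8) = (b - 4)*(b + 1)*(b + 2)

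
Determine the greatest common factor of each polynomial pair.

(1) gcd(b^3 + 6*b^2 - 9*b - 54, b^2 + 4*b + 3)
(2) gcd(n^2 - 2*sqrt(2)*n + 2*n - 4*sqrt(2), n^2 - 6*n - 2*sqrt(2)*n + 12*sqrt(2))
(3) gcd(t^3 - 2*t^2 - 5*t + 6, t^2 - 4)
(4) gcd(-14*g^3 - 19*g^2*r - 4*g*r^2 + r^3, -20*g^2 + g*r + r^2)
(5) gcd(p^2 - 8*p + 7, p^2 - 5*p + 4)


(1) = gcd((b - 3)*(b + 3)*(b + 6), (b + 1)*(b + 3)) = b + 3
(2) = gcd((n + 2)*(n - 2*sqrt(2)), (n - 6)*(n - 2*sqrt(2))) = n - 2*sqrt(2)
(3) = gcd((t - 3)*(t - 1)*(t + 2), (t - 2)*(t + 2)) = t + 2
(4) = 1
(5) = p - 1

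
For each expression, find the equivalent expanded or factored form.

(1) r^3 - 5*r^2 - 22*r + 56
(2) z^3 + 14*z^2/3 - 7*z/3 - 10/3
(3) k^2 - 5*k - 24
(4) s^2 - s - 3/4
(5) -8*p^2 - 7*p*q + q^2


(1) = (r - 7)*(r - 2)*(r + 4)
(2) = (z - 1)*(z + 2/3)*(z + 5)
(3) = (k - 8)*(k + 3)
(4) = (s - 3/2)*(s + 1/2)
(5) = (-8*p + q)*(p + q)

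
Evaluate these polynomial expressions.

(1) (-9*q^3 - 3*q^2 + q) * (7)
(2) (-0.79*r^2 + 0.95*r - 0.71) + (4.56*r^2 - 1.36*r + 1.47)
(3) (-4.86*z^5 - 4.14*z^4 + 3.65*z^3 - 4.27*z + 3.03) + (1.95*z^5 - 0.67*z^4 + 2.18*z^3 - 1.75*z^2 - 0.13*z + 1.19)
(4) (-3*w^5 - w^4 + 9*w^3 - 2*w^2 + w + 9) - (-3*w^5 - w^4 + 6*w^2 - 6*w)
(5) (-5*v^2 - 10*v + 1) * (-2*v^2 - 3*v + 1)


(1) = -63*q^3 - 21*q^2 + 7*q
(2) = 3.77*r^2 - 0.41*r + 0.76
(3) = -2.91*z^5 - 4.81*z^4 + 5.83*z^3 - 1.75*z^2 - 4.4*z + 4.22
(4) = 9*w^3 - 8*w^2 + 7*w + 9
(5) = 10*v^4 + 35*v^3 + 23*v^2 - 13*v + 1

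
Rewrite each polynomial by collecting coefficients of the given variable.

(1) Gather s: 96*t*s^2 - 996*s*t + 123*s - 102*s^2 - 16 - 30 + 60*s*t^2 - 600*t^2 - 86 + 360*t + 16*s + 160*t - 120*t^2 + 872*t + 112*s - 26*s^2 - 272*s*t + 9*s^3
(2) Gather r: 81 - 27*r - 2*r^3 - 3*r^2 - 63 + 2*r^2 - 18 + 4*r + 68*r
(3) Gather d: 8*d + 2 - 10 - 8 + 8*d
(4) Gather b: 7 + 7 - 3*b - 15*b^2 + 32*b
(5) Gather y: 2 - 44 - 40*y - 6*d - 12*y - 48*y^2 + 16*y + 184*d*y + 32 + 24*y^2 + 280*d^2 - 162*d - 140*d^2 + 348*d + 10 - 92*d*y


(1) = 9*s^3 + s^2*(96*t - 128) + s*(60*t^2 - 1268*t + 251) - 720*t^2 + 1392*t - 132
(2) = -2*r^3 - r^2 + 45*r
(3) = 16*d - 16
(4) = -15*b^2 + 29*b + 14
(5) = 140*d^2 + 180*d - 24*y^2 + y*(92*d - 36)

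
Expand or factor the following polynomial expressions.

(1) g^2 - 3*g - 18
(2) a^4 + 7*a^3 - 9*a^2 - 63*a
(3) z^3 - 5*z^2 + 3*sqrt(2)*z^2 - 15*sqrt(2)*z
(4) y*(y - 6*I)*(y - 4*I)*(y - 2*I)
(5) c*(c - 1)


(1) = (g - 6)*(g + 3)
(2) = a*(a - 3)*(a + 3)*(a + 7)
(3) = z*(z - 5)*(z + 3*sqrt(2))
(4) = y^4 - 12*I*y^3 - 44*y^2 + 48*I*y
(5) = c^2 - c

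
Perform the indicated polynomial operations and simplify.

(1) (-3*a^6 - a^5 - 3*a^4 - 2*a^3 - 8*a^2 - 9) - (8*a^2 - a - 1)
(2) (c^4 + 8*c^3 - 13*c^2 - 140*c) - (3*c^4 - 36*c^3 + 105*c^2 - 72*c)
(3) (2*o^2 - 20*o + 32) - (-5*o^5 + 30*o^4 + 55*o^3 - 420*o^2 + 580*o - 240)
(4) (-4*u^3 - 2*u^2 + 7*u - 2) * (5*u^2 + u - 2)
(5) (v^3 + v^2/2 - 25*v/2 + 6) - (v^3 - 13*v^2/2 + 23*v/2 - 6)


(1) = -3*a^6 - a^5 - 3*a^4 - 2*a^3 - 16*a^2 + a - 8
(2) = -2*c^4 + 44*c^3 - 118*c^2 - 68*c
(3) = 5*o^5 - 30*o^4 - 55*o^3 + 422*o^2 - 600*o + 272
(4) = -20*u^5 - 14*u^4 + 41*u^3 + u^2 - 16*u + 4
(5) = 7*v^2 - 24*v + 12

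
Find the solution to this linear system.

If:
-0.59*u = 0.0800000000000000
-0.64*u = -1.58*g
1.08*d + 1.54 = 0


Then:
d = -1.43
g = -0.05
u = -0.14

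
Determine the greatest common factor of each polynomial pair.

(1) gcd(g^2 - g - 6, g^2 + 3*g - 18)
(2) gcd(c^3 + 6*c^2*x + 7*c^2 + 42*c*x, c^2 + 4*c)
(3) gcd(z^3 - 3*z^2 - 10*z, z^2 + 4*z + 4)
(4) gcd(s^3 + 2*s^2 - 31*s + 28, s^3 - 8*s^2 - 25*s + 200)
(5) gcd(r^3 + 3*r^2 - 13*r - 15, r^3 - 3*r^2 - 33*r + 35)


(1) = g - 3
(2) = c
(3) = gcd(z*(z - 5)*(z + 2), (z + 2)^2) = z + 2
(4) = 1
(5) = gcd((r - 3)*(r + 1)*(r + 5), (r - 7)*(r - 1)*(r + 5)) = r + 5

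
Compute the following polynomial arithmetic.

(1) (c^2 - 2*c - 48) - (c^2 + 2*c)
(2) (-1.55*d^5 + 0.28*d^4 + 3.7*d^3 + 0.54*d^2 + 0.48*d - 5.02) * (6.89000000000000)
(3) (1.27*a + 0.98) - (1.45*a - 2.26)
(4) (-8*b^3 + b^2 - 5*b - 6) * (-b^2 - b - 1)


(1) = -4*c - 48
(2) = -10.6795*d^5 + 1.9292*d^4 + 25.493*d^3 + 3.7206*d^2 + 3.3072*d - 34.5878
(3) = 3.24 - 0.18*a
(4) = 8*b^5 + 7*b^4 + 12*b^3 + 10*b^2 + 11*b + 6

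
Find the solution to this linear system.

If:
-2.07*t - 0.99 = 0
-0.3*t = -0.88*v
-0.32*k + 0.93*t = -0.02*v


Then:
k = -1.40
t = -0.48
v = -0.16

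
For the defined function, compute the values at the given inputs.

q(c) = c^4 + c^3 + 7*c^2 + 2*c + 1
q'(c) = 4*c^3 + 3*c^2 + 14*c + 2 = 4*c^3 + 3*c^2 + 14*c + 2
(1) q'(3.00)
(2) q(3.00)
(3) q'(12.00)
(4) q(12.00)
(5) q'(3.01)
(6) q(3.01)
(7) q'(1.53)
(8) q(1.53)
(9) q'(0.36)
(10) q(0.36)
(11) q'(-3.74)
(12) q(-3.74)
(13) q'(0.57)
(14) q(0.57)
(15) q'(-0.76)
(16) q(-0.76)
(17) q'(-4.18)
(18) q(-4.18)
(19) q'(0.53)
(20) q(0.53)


(1) = 179.00
(2) = 178.00
(3) = 7514.00
(4) = 23497.00
(5) = 180.40
(6) = 179.80
(7) = 44.77
(8) = 29.51
(9) = 7.62
(10) = 2.69
(11) = -217.65
(12) = 234.77
(13) = 11.70
(14) = 4.71
(15) = -8.66
(16) = 3.42
(17) = -296.24
(18) = 347.20
(19) = 10.86
(20) = 4.25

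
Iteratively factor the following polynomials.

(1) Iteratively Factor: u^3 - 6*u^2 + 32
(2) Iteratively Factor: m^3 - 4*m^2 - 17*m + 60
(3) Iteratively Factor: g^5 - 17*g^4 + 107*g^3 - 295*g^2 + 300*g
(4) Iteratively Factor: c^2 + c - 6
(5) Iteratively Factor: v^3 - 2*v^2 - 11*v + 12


(1) = (u - 4)*(u^2 - 2*u - 8) = (u - 4)^2*(u + 2)
(2) = (m - 3)*(m^2 - m - 20) = (m - 3)*(m + 4)*(m - 5)
(3) = (g - 5)*(g^4 - 12*g^3 + 47*g^2 - 60*g) = g*(g - 5)*(g^3 - 12*g^2 + 47*g - 60) = g*(g - 5)*(g - 3)*(g^2 - 9*g + 20) = g*(g - 5)*(g - 4)*(g - 3)*(g - 5)
(4) = (c - 2)*(c + 3)
(5) = (v - 4)*(v^2 + 2*v - 3) = (v - 4)*(v + 3)*(v - 1)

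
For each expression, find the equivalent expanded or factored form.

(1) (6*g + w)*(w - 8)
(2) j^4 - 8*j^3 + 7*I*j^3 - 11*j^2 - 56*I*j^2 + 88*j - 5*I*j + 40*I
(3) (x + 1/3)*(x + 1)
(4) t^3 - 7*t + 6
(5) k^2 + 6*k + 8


(1) = 6*g*w - 48*g + w^2 - 8*w
(2) = (j - 8)*(j + I)^2*(j + 5*I)
(3) = x^2 + 4*x/3 + 1/3
(4) = (t - 2)*(t - 1)*(t + 3)
(5) = (k + 2)*(k + 4)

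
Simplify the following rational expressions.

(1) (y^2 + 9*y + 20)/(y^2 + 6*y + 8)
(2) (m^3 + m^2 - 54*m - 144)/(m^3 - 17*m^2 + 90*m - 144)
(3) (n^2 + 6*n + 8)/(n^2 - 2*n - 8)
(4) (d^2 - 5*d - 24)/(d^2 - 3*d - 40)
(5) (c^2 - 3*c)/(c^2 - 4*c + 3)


(1) = (y + 5)/(y + 2)
(2) = (m^2 + 9*m + 18)/(m^2 - 9*m + 18)
(3) = (n + 4)/(n - 4)
(4) = (d + 3)/(d + 5)
(5) = c/(c - 1)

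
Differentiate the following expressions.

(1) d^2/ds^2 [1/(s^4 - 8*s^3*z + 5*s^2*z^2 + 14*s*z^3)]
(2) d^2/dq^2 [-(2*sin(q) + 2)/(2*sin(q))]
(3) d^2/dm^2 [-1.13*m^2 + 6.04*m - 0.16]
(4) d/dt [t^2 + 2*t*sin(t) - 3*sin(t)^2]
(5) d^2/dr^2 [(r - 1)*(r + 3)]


(1) = 2*(s*(-6*s^2 + 24*s*z - 5*z^2)*(s^3 - 8*s^2*z + 5*s*z^2 + 14*z^3) + 4*(2*s^3 - 12*s^2*z + 5*s*z^2 + 7*z^3)^2)/(s^3*(s^3 - 8*s^2*z + 5*s*z^2 + 14*z^3)^3)
(2) = (sin(q)^2 - 2)/sin(q)^3
(3) = -2.26000000000000
(4) = 2*t*cos(t) + 2*t + 2*sin(t) - 3*sin(2*t)
(5) = 2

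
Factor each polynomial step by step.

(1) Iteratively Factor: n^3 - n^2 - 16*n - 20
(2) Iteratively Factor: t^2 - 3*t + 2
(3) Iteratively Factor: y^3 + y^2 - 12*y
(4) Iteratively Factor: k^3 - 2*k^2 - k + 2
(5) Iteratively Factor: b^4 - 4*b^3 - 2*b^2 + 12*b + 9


(1) = (n + 2)*(n^2 - 3*n - 10) = (n - 5)*(n + 2)*(n + 2)
(2) = (t - 1)*(t - 2)
(3) = (y + 4)*(y^2 - 3*y) = y*(y + 4)*(y - 3)
(4) = (k + 1)*(k^2 - 3*k + 2) = (k - 1)*(k + 1)*(k - 2)
(5) = (b - 3)*(b^3 - b^2 - 5*b - 3) = (b - 3)*(b + 1)*(b^2 - 2*b - 3) = (b - 3)*(b + 1)^2*(b - 3)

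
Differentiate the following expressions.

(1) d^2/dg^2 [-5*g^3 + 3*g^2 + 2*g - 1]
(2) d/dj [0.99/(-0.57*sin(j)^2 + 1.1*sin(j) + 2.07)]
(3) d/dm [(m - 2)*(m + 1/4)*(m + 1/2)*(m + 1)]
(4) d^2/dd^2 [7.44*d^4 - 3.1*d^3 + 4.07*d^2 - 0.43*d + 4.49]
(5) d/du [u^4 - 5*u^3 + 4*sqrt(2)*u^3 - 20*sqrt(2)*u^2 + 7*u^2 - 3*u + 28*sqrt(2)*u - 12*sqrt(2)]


(1) = 6 - 30*g
(2) = (1.1286*sin(j) - 1.089)*cos(j)/(-0.57*sin(j)^2 + 1.1*sin(j) + 2.07)^2
(3) = 4*m^3 - 3*m^2/4 - 21*m/4 - 13/8
(4) = 89.28*d^2 - 18.6*d + 8.14
(5) = 4*u^3 - 15*u^2 + 12*sqrt(2)*u^2 - 40*sqrt(2)*u + 14*u - 3 + 28*sqrt(2)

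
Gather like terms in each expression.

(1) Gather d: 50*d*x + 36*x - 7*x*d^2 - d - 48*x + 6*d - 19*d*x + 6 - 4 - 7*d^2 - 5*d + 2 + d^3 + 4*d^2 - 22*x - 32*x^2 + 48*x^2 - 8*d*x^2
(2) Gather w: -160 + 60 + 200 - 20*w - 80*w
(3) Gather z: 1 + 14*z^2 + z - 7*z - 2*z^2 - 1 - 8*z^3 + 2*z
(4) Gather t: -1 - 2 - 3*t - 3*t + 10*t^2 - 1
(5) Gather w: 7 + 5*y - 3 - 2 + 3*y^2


(1) = d^3 + d^2*(-7*x - 3) + d*(-8*x^2 + 31*x) + 16*x^2 - 34*x + 4
(2) = 100 - 100*w
(3) = -8*z^3 + 12*z^2 - 4*z
(4) = 10*t^2 - 6*t - 4
(5) = 3*y^2 + 5*y + 2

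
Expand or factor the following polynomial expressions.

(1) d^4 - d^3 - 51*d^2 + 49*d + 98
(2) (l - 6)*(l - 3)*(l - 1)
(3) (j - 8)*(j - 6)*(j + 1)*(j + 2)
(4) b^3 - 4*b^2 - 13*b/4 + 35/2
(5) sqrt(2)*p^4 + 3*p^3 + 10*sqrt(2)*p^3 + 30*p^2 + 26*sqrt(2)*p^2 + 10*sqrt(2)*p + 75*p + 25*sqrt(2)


(1) = (d - 7)*(d - 2)*(d + 1)*(d + 7)
(2) = l^3 - 10*l^2 + 27*l - 18
(3) = j^4 - 11*j^3 + 8*j^2 + 116*j + 96
(4) = (b - 7/2)*(b - 5/2)*(b + 2)
(5) = (p + 5)^2*(p + sqrt(2))*(sqrt(2)*p + 1)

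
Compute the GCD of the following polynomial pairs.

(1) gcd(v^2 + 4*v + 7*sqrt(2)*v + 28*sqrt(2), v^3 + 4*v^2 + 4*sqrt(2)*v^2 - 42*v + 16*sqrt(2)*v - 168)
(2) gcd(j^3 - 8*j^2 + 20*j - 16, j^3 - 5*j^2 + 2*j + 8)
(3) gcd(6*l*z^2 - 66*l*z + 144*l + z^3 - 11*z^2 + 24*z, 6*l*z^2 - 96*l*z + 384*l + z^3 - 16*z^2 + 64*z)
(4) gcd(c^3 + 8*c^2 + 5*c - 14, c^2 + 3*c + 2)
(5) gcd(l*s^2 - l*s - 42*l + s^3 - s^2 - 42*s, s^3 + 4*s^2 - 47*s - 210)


(1) = v^2 + v*(4 + 7*sqrt(2)) + 28*sqrt(2)
(2) = gcd((j - 4)*(j - 2)^2, (j - 4)*(j - 2)*(j + 1)) = j^2 - 6*j + 8
(3) = 6*l*z - 48*l + z^2 - 8*z
(4) = gcd((c - 1)*(c + 2)*(c + 7), (c + 1)*(c + 2)) = c + 2
(5) = gcd((l + s)*(s - 7)*(s + 6), (s - 7)*(s + 5)*(s + 6)) = s^2 - s - 42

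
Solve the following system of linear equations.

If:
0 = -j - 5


Then:
j = -5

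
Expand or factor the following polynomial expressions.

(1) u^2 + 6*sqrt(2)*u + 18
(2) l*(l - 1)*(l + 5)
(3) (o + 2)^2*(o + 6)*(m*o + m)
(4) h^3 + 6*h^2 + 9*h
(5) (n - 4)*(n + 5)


(1) = (u + 3*sqrt(2))^2
(2) = l^3 + 4*l^2 - 5*l
(3) = m*o^4 + 11*m*o^3 + 38*m*o^2 + 52*m*o + 24*m
(4) = h*(h + 3)^2
(5) = n^2 + n - 20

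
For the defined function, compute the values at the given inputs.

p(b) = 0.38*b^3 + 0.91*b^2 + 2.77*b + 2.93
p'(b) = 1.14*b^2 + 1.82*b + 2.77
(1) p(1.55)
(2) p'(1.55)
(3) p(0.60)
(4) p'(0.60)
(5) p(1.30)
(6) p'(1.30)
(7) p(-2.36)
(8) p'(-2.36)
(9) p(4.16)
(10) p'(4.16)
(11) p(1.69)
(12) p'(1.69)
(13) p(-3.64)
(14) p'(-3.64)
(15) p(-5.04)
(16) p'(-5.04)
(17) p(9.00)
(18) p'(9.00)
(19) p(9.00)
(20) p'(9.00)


(1) = 10.82
(2) = 8.33
(3) = 5.00
(4) = 4.27
(5) = 8.90
(6) = 7.06
(7) = -3.53
(8) = 4.82
(9) = 57.56
(10) = 30.07
(11) = 12.04
(12) = 9.10
(13) = -13.42
(14) = 11.25
(15) = -36.56
(16) = 22.56
(17) = 378.59
(18) = 111.49
(19) = 378.59
(20) = 111.49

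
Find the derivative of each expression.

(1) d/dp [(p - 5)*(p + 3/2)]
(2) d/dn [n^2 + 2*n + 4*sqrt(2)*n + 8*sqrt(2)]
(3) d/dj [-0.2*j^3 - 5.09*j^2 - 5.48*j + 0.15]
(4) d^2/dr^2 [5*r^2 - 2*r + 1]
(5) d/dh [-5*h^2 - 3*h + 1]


(1) = 2*p - 7/2
(2) = 2*n + 2 + 4*sqrt(2)
(3) = -0.6*j^2 - 10.18*j - 5.48
(4) = 10
(5) = -10*h - 3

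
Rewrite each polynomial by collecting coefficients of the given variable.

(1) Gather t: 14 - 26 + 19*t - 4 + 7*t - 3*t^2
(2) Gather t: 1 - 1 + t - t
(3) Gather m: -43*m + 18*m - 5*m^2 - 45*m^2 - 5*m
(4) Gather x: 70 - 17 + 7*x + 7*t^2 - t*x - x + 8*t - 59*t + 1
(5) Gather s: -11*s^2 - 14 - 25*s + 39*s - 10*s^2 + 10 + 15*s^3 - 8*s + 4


(1) = -3*t^2 + 26*t - 16
(2) = 0
(3) = -50*m^2 - 30*m
(4) = 7*t^2 - 51*t + x*(6 - t) + 54
(5) = 15*s^3 - 21*s^2 + 6*s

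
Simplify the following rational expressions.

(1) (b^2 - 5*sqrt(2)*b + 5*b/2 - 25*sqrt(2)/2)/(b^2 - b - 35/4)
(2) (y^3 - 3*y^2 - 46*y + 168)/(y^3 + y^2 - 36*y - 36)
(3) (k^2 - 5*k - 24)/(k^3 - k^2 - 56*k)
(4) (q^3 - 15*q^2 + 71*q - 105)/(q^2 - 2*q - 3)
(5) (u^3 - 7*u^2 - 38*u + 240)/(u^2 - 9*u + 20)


(1) = (8*b - 40*sqrt(2))/(8*b - 28)
(2) = (y^2 + 3*y - 28)/(y^2 + 7*y + 6)
(3) = (k + 3)/(k^2 + 7*k)
(4) = (q^2 - 12*q + 35)/(q + 1)
(5) = (u^2 - 2*u - 48)/(u - 4)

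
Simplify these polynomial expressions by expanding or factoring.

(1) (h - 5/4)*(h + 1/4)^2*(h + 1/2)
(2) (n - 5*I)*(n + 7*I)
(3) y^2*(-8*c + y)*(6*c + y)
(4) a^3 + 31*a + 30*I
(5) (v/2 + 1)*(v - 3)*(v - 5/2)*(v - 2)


(1) = h^4 - h^3/4 - 15*h^2/16 - 23*h/64 - 5/128
(2) = n^2 + 2*I*n + 35
(3) = -48*c^2*y^2 - 2*c*y^3 + y^4
(4) = (a - 6*I)*(a + I)*(a + 5*I)
(5) = v^4/2 - 11*v^3/4 + 7*v^2/4 + 11*v - 15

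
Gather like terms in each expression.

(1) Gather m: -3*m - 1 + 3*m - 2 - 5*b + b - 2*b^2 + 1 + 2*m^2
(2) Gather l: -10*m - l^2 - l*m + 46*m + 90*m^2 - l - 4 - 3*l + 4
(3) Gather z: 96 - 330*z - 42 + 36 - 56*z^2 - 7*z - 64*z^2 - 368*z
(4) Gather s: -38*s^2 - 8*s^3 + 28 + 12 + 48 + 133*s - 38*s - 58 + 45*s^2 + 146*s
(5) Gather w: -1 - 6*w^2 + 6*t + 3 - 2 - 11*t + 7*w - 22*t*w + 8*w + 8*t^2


(1) = -2*b^2 - 4*b + 2*m^2 - 2
(2) = -l^2 + l*(-m - 4) + 90*m^2 + 36*m
(3) = -120*z^2 - 705*z + 90
(4) = -8*s^3 + 7*s^2 + 241*s + 30
(5) = 8*t^2 - 5*t - 6*w^2 + w*(15 - 22*t)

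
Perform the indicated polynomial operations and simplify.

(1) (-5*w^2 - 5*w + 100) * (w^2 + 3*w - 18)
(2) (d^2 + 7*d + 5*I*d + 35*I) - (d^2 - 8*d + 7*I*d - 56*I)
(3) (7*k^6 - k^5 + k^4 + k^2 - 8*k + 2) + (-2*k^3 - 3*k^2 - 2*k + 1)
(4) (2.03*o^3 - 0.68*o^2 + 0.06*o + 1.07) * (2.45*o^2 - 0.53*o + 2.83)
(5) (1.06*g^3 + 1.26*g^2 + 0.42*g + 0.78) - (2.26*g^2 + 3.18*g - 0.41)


(1) = -5*w^4 - 20*w^3 + 175*w^2 + 390*w - 1800
(2) = 15*d - 2*I*d + 91*I
(3) = 7*k^6 - k^5 + k^4 - 2*k^3 - 2*k^2 - 10*k + 3
(4) = 4.9735*o^5 - 2.7419*o^4 + 6.2523*o^3 + 0.6653*o^2 - 0.3973*o + 3.0281
(5) = 1.06*g^3 - 1.0*g^2 - 2.76*g + 1.19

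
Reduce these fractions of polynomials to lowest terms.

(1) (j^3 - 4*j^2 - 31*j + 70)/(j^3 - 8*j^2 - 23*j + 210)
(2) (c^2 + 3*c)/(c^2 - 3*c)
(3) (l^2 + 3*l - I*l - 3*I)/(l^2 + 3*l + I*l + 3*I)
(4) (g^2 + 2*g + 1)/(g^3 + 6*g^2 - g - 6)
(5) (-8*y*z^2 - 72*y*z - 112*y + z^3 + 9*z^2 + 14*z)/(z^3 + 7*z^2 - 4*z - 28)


(1) = (j - 2)/(j - 6)
(2) = (c + 3)/(c - 3)
(3) = (l - I)/(l + I)
(4) = (g + 1)/(g^2 + 5*g - 6)
(5) = (-8*y + z)/(z - 2)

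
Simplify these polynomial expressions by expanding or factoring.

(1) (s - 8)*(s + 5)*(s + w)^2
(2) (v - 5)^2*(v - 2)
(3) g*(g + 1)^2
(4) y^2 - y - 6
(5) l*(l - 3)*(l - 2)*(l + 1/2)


(1) = s^4 + 2*s^3*w - 3*s^3 + s^2*w^2 - 6*s^2*w - 40*s^2 - 3*s*w^2 - 80*s*w - 40*w^2
(2) = v^3 - 12*v^2 + 45*v - 50
(3) = g^3 + 2*g^2 + g
(4) = (y - 3)*(y + 2)
(5) = l^4 - 9*l^3/2 + 7*l^2/2 + 3*l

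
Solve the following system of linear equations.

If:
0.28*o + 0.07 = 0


Then:
o = -0.25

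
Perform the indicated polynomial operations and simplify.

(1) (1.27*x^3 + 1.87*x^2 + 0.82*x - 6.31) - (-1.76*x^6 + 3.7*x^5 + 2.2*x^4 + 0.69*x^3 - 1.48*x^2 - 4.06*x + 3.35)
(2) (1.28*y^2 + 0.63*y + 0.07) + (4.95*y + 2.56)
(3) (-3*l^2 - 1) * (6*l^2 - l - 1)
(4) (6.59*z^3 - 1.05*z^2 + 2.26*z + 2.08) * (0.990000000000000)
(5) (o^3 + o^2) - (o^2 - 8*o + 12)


(1) = 1.76*x^6 - 3.7*x^5 - 2.2*x^4 + 0.58*x^3 + 3.35*x^2 + 4.88*x - 9.66
(2) = 1.28*y^2 + 5.58*y + 2.63
(3) = -18*l^4 + 3*l^3 - 3*l^2 + l + 1
(4) = 6.5241*z^3 - 1.0395*z^2 + 2.2374*z + 2.0592
(5) = o^3 + 8*o - 12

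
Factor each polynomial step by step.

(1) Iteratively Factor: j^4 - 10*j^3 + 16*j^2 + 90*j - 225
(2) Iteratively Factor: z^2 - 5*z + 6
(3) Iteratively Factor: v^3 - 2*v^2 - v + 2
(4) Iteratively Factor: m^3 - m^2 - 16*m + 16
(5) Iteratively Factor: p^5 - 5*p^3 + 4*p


(1) = (j - 5)*(j^3 - 5*j^2 - 9*j + 45) = (j - 5)*(j - 3)*(j^2 - 2*j - 15) = (j - 5)^2*(j - 3)*(j + 3)
(2) = (z - 2)*(z - 3)
(3) = (v + 1)*(v^2 - 3*v + 2) = (v - 2)*(v + 1)*(v - 1)
(4) = (m - 1)*(m^2 - 16) = (m - 1)*(m + 4)*(m - 4)
(5) = (p)*(p^4 - 5*p^2 + 4) = p*(p + 2)*(p^3 - 2*p^2 - p + 2) = p*(p - 1)*(p + 2)*(p^2 - p - 2) = p*(p - 2)*(p - 1)*(p + 2)*(p + 1)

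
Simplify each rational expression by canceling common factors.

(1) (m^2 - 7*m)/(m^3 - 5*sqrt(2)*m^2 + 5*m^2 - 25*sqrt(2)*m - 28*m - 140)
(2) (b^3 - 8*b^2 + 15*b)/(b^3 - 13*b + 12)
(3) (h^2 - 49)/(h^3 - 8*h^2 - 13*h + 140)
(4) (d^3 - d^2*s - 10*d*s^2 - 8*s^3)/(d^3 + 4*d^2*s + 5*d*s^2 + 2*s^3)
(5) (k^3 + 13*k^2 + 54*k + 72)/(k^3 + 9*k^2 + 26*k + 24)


(1) = (m^2 - 7*m)/(m^3 + m^2*(5 - 5*sqrt(2)) + m*(-25*sqrt(2) - 28) - 140)
(2) = (b^2 - 5*b)/(b^2 + 3*b - 4)
(3) = (h + 7)/(h^2 - h - 20)
(4) = (d - 4*s)/(d + s)
(5) = (k + 6)/(k + 2)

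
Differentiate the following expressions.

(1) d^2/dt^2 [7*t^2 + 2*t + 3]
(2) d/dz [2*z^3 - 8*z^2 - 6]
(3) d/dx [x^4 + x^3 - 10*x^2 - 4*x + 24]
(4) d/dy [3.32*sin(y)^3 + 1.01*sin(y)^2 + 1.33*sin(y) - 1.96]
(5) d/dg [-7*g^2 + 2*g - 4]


(1) = 14
(2) = 2*z*(3*z - 8)
(3) = 4*x^3 + 3*x^2 - 20*x - 4
(4) = (9.96*sin(y)^2 + 2.02*sin(y) + 1.33)*cos(y)
(5) = 2 - 14*g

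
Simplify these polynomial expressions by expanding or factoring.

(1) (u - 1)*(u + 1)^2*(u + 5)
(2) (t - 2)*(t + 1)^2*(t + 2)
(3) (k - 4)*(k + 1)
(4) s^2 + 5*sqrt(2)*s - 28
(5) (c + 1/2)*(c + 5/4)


(1) = u^4 + 6*u^3 + 4*u^2 - 6*u - 5
(2) = t^4 + 2*t^3 - 3*t^2 - 8*t - 4
(3) = k^2 - 3*k - 4
(4) = (s - 2*sqrt(2))*(s + 7*sqrt(2))
(5) = c^2 + 7*c/4 + 5/8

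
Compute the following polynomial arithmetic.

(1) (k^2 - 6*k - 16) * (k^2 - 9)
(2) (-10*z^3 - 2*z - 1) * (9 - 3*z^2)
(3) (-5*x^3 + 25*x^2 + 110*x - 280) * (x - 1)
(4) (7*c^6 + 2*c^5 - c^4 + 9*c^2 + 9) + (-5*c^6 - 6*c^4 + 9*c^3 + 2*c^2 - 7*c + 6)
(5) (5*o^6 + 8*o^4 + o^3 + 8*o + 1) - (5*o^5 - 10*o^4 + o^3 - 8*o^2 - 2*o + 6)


(1) = k^4 - 6*k^3 - 25*k^2 + 54*k + 144
(2) = 30*z^5 - 84*z^3 + 3*z^2 - 18*z - 9
(3) = -5*x^4 + 30*x^3 + 85*x^2 - 390*x + 280
(4) = 2*c^6 + 2*c^5 - 7*c^4 + 9*c^3 + 11*c^2 - 7*c + 15
(5) = 5*o^6 - 5*o^5 + 18*o^4 + 8*o^2 + 10*o - 5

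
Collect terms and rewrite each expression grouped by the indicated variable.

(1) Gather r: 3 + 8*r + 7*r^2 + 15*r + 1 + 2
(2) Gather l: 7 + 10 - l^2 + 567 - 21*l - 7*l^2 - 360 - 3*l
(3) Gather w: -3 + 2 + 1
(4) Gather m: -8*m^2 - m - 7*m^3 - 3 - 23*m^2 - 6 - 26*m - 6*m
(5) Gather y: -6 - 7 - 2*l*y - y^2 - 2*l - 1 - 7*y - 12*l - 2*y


(1) = 7*r^2 + 23*r + 6
(2) = -8*l^2 - 24*l + 224
(3) = 0
(4) = -7*m^3 - 31*m^2 - 33*m - 9
(5) = -14*l - y^2 + y*(-2*l - 9) - 14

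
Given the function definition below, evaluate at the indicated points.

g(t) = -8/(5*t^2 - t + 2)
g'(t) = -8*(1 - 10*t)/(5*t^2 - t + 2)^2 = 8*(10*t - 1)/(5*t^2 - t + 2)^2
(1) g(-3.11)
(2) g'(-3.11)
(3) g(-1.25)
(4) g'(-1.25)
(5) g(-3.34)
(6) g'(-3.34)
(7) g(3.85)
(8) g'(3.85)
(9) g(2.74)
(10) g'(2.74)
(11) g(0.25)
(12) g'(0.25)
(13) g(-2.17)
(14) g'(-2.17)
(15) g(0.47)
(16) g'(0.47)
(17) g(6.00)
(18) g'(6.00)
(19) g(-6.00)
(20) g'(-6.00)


(1) = -0.15
(2) = -0.09
(3) = -0.72
(4) = -0.88
(5) = -0.13
(6) = -0.07
(7) = -0.11
(8) = 0.06
(9) = -0.22
(10) = 0.16
(11) = -3.88
(12) = 2.82
(13) = -0.29
(14) = -0.24
(15) = -3.04
(16) = 4.26
(17) = -0.05
(18) = 0.02
(19) = -0.04
(20) = -0.01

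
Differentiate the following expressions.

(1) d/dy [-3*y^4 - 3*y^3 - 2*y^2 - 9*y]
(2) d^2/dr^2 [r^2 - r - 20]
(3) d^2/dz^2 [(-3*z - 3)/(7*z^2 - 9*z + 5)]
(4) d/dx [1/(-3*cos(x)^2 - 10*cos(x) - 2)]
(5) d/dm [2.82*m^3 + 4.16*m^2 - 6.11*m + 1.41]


(1) = -12*y^3 - 9*y^2 - 4*y - 9
(2) = 2
(3) = 6*(-(z + 1)*(14*z - 9)^2 + (21*z - 2)*(7*z^2 - 9*z + 5))/(7*z^2 - 9*z + 5)^3
(4) = -2*(3*cos(x) + 5)*sin(x)/(3*cos(x)^2 + 10*cos(x) + 2)^2
(5) = 8.46*m^2 + 8.32*m - 6.11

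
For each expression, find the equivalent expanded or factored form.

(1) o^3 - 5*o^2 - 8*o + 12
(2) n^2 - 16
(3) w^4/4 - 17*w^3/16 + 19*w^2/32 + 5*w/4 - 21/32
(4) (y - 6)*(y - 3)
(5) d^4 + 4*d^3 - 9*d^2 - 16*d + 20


(1) = (o - 6)*(o - 1)*(o + 2)
(2) = (n - 4)*(n + 4)
(3) = (w/4 + 1/4)*(w - 3)*(w - 7/4)*(w - 1/2)
(4) = y^2 - 9*y + 18
(5) = (d - 2)*(d - 1)*(d + 2)*(d + 5)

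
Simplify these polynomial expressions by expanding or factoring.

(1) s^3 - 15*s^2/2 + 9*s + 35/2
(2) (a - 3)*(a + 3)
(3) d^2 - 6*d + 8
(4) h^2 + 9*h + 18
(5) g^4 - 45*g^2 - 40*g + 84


(1) = (s - 5)*(s - 7/2)*(s + 1)
(2) = a^2 - 9
(3) = (d - 4)*(d - 2)
(4) = (h + 3)*(h + 6)
(5) = (g - 7)*(g - 1)*(g + 2)*(g + 6)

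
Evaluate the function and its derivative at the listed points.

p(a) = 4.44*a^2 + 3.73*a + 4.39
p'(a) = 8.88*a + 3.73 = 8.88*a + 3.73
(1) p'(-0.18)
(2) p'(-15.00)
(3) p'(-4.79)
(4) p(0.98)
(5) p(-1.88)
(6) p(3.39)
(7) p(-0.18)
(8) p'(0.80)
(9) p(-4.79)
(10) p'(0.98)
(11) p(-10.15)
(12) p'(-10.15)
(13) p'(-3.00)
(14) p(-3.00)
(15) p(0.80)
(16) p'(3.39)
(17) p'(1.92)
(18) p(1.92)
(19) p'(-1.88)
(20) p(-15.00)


(1) = 2.13
(2) = -129.47
(3) = -38.81
(4) = 12.31
(5) = 13.07
(6) = 68.06
(7) = 3.86
(8) = 10.83
(9) = 88.40
(10) = 12.43
(11) = 423.95
(12) = -86.40
(13) = -22.91
(14) = 33.16
(15) = 10.22
(16) = 33.83
(17) = 20.78
(18) = 27.92
(19) = -12.96
(20) = 947.44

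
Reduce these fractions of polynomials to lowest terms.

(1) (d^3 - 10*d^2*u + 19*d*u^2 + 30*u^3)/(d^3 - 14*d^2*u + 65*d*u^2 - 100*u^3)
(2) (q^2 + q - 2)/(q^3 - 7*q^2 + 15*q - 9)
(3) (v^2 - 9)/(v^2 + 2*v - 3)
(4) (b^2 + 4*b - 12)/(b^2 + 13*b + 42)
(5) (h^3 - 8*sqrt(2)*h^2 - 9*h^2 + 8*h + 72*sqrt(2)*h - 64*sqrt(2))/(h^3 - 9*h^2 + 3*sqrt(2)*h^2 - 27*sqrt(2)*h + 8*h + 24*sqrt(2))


(1) = (d^2 - 5*d*u - 6*u^2)/(d^2 - 9*d*u + 20*u^2)
(2) = (q + 2)/(q^2 - 6*q + 9)
(3) = (v - 3)/(v - 1)
(4) = (b - 2)/(b + 7)
(5) = (h - 8*sqrt(2))/(h + 3*sqrt(2))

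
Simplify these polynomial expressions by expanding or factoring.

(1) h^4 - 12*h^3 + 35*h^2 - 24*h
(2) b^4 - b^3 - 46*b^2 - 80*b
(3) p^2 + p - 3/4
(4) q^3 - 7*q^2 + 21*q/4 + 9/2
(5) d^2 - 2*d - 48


(1) = h*(h - 8)*(h - 3)*(h - 1)
(2) = b*(b - 8)*(b + 2)*(b + 5)
(3) = (p - 1/2)*(p + 3/2)
(4) = (q - 6)*(q - 3/2)*(q + 1/2)
(5) = (d - 8)*(d + 6)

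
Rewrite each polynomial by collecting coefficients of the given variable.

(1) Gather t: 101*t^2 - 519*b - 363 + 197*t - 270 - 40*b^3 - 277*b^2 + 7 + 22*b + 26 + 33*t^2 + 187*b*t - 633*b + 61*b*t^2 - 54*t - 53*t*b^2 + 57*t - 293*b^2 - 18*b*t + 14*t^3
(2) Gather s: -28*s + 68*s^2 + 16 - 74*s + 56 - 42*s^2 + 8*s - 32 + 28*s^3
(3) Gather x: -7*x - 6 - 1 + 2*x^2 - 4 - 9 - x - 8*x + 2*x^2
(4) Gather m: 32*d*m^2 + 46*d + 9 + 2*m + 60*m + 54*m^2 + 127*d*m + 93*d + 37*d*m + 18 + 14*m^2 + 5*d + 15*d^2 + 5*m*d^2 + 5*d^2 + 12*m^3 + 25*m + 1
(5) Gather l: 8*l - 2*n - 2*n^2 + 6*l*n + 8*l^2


(1) = -40*b^3 - 570*b^2 - 1130*b + 14*t^3 + t^2*(61*b + 134) + t*(-53*b^2 + 169*b + 200) - 600
(2) = 28*s^3 + 26*s^2 - 94*s + 40
(3) = 4*x^2 - 16*x - 20
(4) = 20*d^2 + 144*d + 12*m^3 + m^2*(32*d + 68) + m*(5*d^2 + 164*d + 87) + 28
(5) = 8*l^2 + l*(6*n + 8) - 2*n^2 - 2*n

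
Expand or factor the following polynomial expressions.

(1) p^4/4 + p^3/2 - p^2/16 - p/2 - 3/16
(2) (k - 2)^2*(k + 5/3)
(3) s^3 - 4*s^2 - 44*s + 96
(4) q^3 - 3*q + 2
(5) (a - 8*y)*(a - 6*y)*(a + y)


(1) = (p/4 + 1/4)*(p - 1)*(p + 1/2)*(p + 3/2)
(2) = k^3 - 7*k^2/3 - 8*k/3 + 20/3
(3) = (s - 8)*(s - 2)*(s + 6)
(4) = (q - 1)^2*(q + 2)
(5) = a^3 - 13*a^2*y + 34*a*y^2 + 48*y^3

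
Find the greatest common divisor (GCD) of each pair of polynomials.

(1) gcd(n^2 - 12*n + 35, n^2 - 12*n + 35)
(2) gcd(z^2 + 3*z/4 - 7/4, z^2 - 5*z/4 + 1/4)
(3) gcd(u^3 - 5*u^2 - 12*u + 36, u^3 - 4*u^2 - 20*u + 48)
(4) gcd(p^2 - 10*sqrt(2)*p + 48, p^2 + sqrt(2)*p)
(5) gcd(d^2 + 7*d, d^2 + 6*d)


(1) = gcd((n - 7)*(n - 5), (n - 7)*(n - 5)) = n^2 - 12*n + 35
(2) = gcd((z - 1)*(z + 7/4), (z - 1)*(z - 1/4)) = z - 1
(3) = gcd((u - 6)*(u - 2)*(u + 3), (u - 6)*(u - 2)*(u + 4)) = u^2 - 8*u + 12
(4) = 1
(5) = gcd(d*(d + 7), d*(d + 6)) = d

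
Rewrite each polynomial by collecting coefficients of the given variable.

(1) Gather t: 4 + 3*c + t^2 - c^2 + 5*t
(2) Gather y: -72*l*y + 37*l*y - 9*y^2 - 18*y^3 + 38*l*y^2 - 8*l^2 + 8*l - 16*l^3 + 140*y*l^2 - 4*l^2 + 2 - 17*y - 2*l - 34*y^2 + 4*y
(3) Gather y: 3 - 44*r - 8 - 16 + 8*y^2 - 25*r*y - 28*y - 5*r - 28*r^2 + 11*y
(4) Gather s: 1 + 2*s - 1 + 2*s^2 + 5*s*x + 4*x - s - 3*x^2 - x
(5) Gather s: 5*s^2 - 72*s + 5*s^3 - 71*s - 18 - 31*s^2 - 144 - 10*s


(1) = -c^2 + 3*c + t^2 + 5*t + 4
(2) = -16*l^3 - 12*l^2 + 6*l - 18*y^3 + y^2*(38*l - 43) + y*(140*l^2 - 35*l - 13) + 2
(3) = -28*r^2 - 49*r + 8*y^2 + y*(-25*r - 17) - 21
(4) = 2*s^2 + s*(5*x + 1) - 3*x^2 + 3*x
(5) = 5*s^3 - 26*s^2 - 153*s - 162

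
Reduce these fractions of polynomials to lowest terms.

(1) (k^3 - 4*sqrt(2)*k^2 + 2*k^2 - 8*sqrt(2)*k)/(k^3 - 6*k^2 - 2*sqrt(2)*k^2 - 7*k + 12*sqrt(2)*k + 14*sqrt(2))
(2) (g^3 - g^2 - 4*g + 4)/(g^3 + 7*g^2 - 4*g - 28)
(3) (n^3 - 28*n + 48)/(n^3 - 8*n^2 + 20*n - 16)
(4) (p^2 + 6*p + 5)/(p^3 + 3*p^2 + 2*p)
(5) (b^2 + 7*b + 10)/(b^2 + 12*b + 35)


(1) = (k^3 + k^2*(2 - 4*sqrt(2)) - 8*sqrt(2)*k)/(k^3 + k^2*(-6 - 2*sqrt(2)) + k*(-7 + 12*sqrt(2)) + 14*sqrt(2))
(2) = (g - 1)/(g + 7)
(3) = (n + 6)/(n - 2)
(4) = (p + 5)/(p^2 + 2*p)
(5) = (b + 2)/(b + 7)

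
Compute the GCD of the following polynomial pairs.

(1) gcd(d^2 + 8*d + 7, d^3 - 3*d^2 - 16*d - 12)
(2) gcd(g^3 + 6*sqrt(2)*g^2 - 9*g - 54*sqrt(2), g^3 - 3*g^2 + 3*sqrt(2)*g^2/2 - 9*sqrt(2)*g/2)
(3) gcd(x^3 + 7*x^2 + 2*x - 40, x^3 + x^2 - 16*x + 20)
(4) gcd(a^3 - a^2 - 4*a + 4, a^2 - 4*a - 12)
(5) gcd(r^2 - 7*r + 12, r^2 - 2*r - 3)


(1) = d + 1
(2) = gcd((g - 3)*(g + 3)*(g + 6*sqrt(2)), g*(g - 3)*(g + 3*sqrt(2)/2)) = g - 3
(3) = gcd((x - 2)*(x + 4)*(x + 5), (x - 2)^2*(x + 5)) = x^2 + 3*x - 10
(4) = a + 2
(5) = gcd((r - 4)*(r - 3), (r - 3)*(r + 1)) = r - 3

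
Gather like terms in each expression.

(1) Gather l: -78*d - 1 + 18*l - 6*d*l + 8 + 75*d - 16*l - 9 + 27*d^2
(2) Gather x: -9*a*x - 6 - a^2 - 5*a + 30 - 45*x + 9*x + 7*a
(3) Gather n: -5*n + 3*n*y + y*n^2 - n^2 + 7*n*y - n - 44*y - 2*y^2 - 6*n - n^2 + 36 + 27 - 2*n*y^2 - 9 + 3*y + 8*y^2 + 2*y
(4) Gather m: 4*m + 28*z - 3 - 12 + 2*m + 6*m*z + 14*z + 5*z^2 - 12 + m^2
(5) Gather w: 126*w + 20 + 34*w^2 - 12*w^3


(1) = 27*d^2 - 3*d + l*(2 - 6*d) - 2
(2) = -a^2 + 2*a + x*(-9*a - 36) + 24
(3) = n^2*(y - 2) + n*(-2*y^2 + 10*y - 12) + 6*y^2 - 39*y + 54
(4) = m^2 + m*(6*z + 6) + 5*z^2 + 42*z - 27
(5) = -12*w^3 + 34*w^2 + 126*w + 20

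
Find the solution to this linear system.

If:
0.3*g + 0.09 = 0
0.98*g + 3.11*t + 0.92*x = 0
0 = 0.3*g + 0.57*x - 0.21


Then:
g = -0.30
t = -0.06
x = 0.53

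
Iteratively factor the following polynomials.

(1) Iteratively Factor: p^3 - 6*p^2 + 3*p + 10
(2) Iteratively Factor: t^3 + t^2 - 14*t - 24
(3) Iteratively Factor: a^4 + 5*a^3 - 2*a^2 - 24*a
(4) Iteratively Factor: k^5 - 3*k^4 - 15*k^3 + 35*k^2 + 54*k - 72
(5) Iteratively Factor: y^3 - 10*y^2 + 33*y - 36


(1) = (p - 2)*(p^2 - 4*p - 5) = (p - 5)*(p - 2)*(p + 1)
(2) = (t + 3)*(t^2 - 2*t - 8) = (t - 4)*(t + 3)*(t + 2)
(3) = (a)*(a^3 + 5*a^2 - 2*a - 24) = a*(a + 3)*(a^2 + 2*a - 8) = a*(a + 3)*(a + 4)*(a - 2)
(4) = (k - 1)*(k^4 - 2*k^3 - 17*k^2 + 18*k + 72) = (k - 3)*(k - 1)*(k^3 + k^2 - 14*k - 24) = (k - 4)*(k - 3)*(k - 1)*(k^2 + 5*k + 6) = (k - 4)*(k - 3)*(k - 1)*(k + 3)*(k + 2)
(5) = (y - 4)*(y^2 - 6*y + 9) = (y - 4)*(y - 3)*(y - 3)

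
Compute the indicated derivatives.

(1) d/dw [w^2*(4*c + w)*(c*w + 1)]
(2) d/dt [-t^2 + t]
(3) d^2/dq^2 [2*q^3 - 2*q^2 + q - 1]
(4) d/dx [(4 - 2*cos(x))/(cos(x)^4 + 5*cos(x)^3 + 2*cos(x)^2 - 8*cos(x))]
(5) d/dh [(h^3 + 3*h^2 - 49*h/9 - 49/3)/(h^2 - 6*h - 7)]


(1) = w*(12*c^2*w + 4*c*w^2 + 8*c + 3*w)
(2) = 1 - 2*t
(3) = 12*q - 4
(4) = 2*(-3*cos(x)^4 - 2*cos(x)^3 + 28*cos(x)^2 + 8*cos(x) - 16)*sin(x)/((cos(x) - 1)^2*(cos(x) + 2)^2*(cos(x) + 4)^2*cos(x)^2)
(5) = (9*h^4 - 108*h^3 - 302*h^2 - 84*h - 539)/(9*(h^4 - 12*h^3 + 22*h^2 + 84*h + 49))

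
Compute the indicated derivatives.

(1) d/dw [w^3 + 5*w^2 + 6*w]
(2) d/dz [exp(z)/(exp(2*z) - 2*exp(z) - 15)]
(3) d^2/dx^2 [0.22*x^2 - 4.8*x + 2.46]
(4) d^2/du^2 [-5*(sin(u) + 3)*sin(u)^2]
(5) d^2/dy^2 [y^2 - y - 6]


(1) = 3*w^2 + 10*w + 6
(2) = (-exp(2*z) - 15)*exp(z)/(exp(4*z) - 4*exp(3*z) - 26*exp(2*z) + 60*exp(z) + 225)
(3) = 0.440000000000000
(4) = 15*sin(u)/4 - 45*sin(3*u)/4 - 30*cos(2*u)
(5) = 2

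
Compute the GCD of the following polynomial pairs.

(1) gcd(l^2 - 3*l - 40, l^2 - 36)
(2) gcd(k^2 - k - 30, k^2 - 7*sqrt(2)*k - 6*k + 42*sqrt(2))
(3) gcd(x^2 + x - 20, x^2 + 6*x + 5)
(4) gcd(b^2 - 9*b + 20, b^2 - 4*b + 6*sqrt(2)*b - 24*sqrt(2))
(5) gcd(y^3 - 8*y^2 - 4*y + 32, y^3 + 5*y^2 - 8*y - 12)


(1) = 1
(2) = gcd((k - 6)*(k + 5), (k - 6)*(k - 7*sqrt(2))) = k - 6
(3) = x + 5
(4) = gcd((b - 5)*(b - 4), (b - 4)*(b + 6*sqrt(2))) = b - 4
(5) = gcd((y - 8)*(y - 2)*(y + 2), (y - 2)*(y + 1)*(y + 6)) = y - 2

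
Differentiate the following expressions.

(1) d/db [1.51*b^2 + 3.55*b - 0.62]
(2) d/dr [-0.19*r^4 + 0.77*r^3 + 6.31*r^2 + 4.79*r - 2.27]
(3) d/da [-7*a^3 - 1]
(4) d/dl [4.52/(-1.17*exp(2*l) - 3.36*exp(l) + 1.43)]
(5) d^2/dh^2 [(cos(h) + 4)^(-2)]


(1) = 3.02*b + 3.55
(2) = -0.76*r^3 + 2.31*r^2 + 12.62*r + 4.79
(3) = -21*a^2
(4) = (10.5768*exp(l) + 15.1872)*exp(l)/(1.17*exp(2*l) + 3.36*exp(l) - 1.43)^2
(5) = 2*(4*cos(h) - cos(2*h) + 2)/(cos(h) + 4)^4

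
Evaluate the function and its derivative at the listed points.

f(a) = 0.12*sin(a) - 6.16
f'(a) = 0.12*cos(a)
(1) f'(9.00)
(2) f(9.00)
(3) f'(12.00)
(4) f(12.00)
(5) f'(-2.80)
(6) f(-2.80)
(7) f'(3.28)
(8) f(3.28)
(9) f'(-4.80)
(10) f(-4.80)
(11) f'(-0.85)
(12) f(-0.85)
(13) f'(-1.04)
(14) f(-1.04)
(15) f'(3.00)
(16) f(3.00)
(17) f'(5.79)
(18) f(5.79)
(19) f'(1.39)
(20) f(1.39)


(1) = -0.11
(2) = -6.11
(3) = 0.10
(4) = -6.22
(5) = -0.11
(6) = -6.20
(7) = -0.12
(8) = -6.18
(9) = 0.01
(10) = -6.04
(11) = 0.08
(12) = -6.25
(13) = 0.06
(14) = -6.26
(15) = -0.12
(16) = -6.14
(17) = 0.11
(18) = -6.22
(19) = 0.02
(20) = -6.04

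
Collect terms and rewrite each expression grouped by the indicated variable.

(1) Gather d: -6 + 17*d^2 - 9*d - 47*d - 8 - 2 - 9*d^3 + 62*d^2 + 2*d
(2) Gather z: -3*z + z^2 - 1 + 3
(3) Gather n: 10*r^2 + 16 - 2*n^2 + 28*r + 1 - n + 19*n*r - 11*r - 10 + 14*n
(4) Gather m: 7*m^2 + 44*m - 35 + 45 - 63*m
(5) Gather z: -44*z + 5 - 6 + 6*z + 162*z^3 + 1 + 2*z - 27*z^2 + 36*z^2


(1) = -9*d^3 + 79*d^2 - 54*d - 16
(2) = z^2 - 3*z + 2
(3) = -2*n^2 + n*(19*r + 13) + 10*r^2 + 17*r + 7
(4) = 7*m^2 - 19*m + 10
(5) = 162*z^3 + 9*z^2 - 36*z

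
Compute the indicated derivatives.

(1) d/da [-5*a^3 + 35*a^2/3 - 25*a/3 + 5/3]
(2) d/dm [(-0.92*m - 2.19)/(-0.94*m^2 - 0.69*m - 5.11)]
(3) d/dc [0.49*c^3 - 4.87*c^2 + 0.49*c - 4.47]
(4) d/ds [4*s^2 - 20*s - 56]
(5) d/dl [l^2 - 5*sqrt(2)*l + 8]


(1) = -15*a^2 + 70*a/3 - 25/3
(2) = (-0.8648*m^2 - 4.1172*m + 3.1901)/(0.8836*m^4 + 1.2972*m^3 + 10.0829*m^2 + 7.0518*m + 26.1121)
(3) = 1.47*c^2 - 9.74*c + 0.49
(4) = 8*s - 20
(5) = 2*l - 5*sqrt(2)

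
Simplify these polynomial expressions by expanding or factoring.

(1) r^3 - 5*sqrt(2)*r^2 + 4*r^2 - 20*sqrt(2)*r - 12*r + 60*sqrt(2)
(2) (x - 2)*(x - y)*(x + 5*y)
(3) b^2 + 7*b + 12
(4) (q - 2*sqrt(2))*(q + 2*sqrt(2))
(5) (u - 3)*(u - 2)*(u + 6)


(1) = (r - 2)*(r + 6)*(r - 5*sqrt(2))
(2) = x^3 + 4*x^2*y - 2*x^2 - 5*x*y^2 - 8*x*y + 10*y^2
(3) = (b + 3)*(b + 4)
(4) = q^2 - 8
(5) = u^3 + u^2 - 24*u + 36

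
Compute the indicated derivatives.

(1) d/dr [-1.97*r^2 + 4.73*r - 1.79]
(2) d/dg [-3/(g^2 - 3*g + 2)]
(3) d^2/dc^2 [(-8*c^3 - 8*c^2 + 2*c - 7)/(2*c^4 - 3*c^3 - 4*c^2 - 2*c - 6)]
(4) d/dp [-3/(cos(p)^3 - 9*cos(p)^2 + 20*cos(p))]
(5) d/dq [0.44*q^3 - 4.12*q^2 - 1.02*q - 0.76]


(1) = 4.73 - 3.94*r
(2) = 3*(2*g - 3)/(g^2 - 3*g + 2)^2
(3) = 4*(-16*c^9 - 48*c^8 - 320*c^6 - 282*c^5 + 39*c^4 + 438*c^3 - 447*c^2 - 399*c - 86)/(8*c^12 - 36*c^11 + 6*c^10 + 93*c^9 - 12*c^8 + 114*c^7 - 58*c^6 - 420*c^5 - 336*c^4 - 620*c^3 - 504*c^2 - 216*c - 216)
(4) = 3*(-3*sin(p) - 20*sin(p)/cos(p)^2 + 18*tan(p))/((cos(p) - 5)^2*(cos(p) - 4)^2)
(5) = 1.32*q^2 - 8.24*q - 1.02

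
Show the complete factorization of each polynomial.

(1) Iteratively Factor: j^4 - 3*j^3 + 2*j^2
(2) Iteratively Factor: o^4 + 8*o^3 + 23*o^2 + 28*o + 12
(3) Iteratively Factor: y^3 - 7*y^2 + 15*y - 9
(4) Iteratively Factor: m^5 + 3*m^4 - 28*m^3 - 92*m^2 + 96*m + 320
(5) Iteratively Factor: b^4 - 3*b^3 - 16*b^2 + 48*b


(1) = (j - 2)*(j^3 - j^2) = j*(j - 2)*(j^2 - j) = j*(j - 2)*(j - 1)*(j)
(2) = (o + 2)*(o^3 + 6*o^2 + 11*o + 6) = (o + 2)^2*(o^2 + 4*o + 3) = (o + 2)^2*(o + 3)*(o + 1)
(3) = (y - 3)*(y^2 - 4*y + 3) = (y - 3)^2*(y - 1)
(4) = (m + 4)*(m^4 - m^3 - 24*m^2 + 4*m + 80) = (m - 5)*(m + 4)*(m^3 + 4*m^2 - 4*m - 16) = (m - 5)*(m + 2)*(m + 4)*(m^2 + 2*m - 8) = (m - 5)*(m + 2)*(m + 4)^2*(m - 2)
(5) = (b)*(b^3 - 3*b^2 - 16*b + 48) = b*(b + 4)*(b^2 - 7*b + 12) = b*(b - 3)*(b + 4)*(b - 4)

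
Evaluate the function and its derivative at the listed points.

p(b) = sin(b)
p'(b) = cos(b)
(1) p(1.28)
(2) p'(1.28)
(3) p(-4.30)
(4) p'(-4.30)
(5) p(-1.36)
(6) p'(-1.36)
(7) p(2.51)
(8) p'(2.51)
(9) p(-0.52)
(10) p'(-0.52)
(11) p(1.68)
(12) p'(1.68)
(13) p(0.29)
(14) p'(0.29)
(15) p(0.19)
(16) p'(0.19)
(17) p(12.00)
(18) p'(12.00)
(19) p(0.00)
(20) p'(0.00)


(1) = 0.96
(2) = 0.29
(3) = 0.92
(4) = -0.40
(5) = -0.98
(6) = 0.21
(7) = 0.59
(8) = -0.81
(9) = -0.50
(10) = 0.87
(11) = 0.99
(12) = -0.11
(13) = 0.29
(14) = 0.96
(15) = 0.19
(16) = 0.98
(17) = -0.54
(18) = 0.84
(19) = 0.00
(20) = 1.00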